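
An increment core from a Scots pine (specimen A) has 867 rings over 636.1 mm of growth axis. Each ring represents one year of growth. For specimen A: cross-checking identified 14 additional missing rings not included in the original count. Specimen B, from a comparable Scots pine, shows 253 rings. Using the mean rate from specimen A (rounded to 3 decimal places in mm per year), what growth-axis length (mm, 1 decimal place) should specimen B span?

Specimen A: after corrections the count is 867 + 14 = 881 rings.
A: Extension rate ≈ 636.1 / 881 = 0.722 mm/yr.
B's length ≈ 0.722 × 253 = 182.7 mm.

182.7 mm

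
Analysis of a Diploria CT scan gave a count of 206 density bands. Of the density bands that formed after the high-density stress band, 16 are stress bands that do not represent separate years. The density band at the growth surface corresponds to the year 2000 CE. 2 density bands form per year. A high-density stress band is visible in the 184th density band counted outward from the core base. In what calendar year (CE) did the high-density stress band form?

206 − 184 = 22 density bands lie beyond the high-density stress band toward the growth surface.
Removing the 16 false density bands leaves 22 − 16 = 6 true density bands beyond the high-density stress band.
Dividing by 2 density bands per year: 6 / 2 = 3 years.
2000 − 3 = 1997 CE.

1997 CE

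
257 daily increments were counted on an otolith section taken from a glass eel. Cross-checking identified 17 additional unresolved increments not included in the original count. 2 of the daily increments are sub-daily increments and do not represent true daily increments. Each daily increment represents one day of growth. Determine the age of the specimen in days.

Adjusted count: 257 − 2 + 17 = 272 daily increments.
One daily increment per day makes the duration 272 days.

272 d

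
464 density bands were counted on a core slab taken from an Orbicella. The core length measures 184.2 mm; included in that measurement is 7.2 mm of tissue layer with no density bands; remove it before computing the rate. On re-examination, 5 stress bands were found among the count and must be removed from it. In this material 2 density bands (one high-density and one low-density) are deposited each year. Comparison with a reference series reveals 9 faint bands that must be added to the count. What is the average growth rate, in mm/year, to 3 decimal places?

After corrections the count is 464 − 5 + 9 = 468 density bands.
468 density bands at 2 per year is 468 / 2 = 234 years.
Net length = 184.2 − 7.2 = 177.0 mm.
Extension rate ≈ 177.0 / 234 = 0.756 mm/year.

0.756 mm/year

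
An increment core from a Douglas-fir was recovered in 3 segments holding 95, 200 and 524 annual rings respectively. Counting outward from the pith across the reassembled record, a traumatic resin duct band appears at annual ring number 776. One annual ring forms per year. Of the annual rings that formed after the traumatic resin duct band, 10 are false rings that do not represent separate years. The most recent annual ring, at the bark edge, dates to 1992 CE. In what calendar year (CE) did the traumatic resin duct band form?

1959 CE

Total annual rings = 95 + 200 + 524 = 819.
Between annual ring 776 and the bark edge there are 819 − 776 = 43 annual rings.
Removing the 10 false annual rings leaves 43 − 10 = 33 true annual rings beyond the traumatic resin duct band.
1992 − 33 = 1959 CE.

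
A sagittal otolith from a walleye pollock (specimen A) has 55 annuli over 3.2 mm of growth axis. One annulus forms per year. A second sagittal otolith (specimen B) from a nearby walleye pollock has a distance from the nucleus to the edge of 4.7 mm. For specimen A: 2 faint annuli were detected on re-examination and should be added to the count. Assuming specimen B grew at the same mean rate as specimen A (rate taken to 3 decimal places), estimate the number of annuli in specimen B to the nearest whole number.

84 annuli

Specimen A: true annulus count = 55 + 2 = 57.
A: 3.2 mm over 57 years gives 3.2 / 57 ≈ 0.056 mm/year.
Specimen B: 4.7 mm / 0.056 mm per year = 83.93 years ≈ 84 annuli.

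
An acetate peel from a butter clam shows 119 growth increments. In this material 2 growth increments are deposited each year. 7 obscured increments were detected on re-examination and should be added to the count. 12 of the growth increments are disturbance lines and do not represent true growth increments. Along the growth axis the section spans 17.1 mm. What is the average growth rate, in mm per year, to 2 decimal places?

True growth increment count = 119 − 12 + 7 = 114.
With 2 growth increments per year, 114 / 2 = 57 years.
Extension rate ≈ 17.1 / 57 = 0.30 mm per year.

0.30 mm per year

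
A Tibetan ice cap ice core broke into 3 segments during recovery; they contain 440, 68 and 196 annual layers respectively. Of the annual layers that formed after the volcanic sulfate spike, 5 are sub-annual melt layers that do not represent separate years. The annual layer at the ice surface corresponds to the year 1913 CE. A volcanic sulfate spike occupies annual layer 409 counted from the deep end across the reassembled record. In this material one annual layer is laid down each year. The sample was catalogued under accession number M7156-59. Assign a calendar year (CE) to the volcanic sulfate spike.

Total annual layers = 440 + 68 + 196 = 704.
The volcanic sulfate spike sits at annual layer 409 from the deep end, so 704 − 409 = 295 annual layers formed after it.
Removing the 5 false annual layers leaves 295 − 5 = 290 true annual layers beyond the volcanic sulfate spike.
The annual layer at the ice surface is 1913 CE, so the volcanic sulfate spike dates to 1913 − 290 = 1623 CE.

1623 CE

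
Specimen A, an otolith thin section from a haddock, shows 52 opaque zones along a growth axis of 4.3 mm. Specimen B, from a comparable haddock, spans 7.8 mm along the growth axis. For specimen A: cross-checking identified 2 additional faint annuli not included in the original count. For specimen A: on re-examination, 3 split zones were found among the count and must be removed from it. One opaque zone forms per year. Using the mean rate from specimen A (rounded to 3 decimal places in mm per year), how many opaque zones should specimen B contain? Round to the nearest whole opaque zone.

93 opaque zones

Specimen A: correcting the raw count gives 52 − 3 + 2 = 51 true opaque zones.
A: Mean rate = 4.3 mm / 51 years ≈ 0.084 mm per year.
For B, 7.8 / 0.084 = 92.86 years ≈ 93 opaque zones.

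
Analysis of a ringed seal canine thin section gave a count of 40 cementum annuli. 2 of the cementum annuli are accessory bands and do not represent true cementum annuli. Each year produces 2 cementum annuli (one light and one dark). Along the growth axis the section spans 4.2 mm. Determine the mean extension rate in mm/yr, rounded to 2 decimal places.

0.22 mm/yr

Adjusted count: 40 − 2 = 38 cementum annuli.
With 2 cementum annuli per year, 38 / 2 = 19 years.
4.2 mm over 19 years gives 4.2 / 19 ≈ 0.22 mm/yr.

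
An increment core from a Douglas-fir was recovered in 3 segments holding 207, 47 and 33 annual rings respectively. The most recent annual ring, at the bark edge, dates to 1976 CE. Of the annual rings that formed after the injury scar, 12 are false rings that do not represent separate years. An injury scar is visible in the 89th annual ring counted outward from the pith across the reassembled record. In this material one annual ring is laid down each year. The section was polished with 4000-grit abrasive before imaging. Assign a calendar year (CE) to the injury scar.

1790 CE

Total annual rings = 207 + 47 + 33 = 287.
Between annual ring 89 and the bark edge there are 287 − 89 = 198 annual rings.
Excluding 12 false annual rings: 198 − 12 = 186.
The annual ring at the bark edge is 1976 CE, so the injury scar dates to 1976 − 186 = 1790 CE.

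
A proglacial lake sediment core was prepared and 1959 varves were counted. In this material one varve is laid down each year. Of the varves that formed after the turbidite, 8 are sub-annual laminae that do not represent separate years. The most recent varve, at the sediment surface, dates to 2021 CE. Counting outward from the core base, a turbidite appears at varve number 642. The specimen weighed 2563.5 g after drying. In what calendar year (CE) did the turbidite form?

712 CE

Between varve 642 and the sediment surface there are 1959 − 642 = 1317 varves.
Excluding 8 false varves: 1317 − 8 = 1309.
2021 − 1309 = 712 CE.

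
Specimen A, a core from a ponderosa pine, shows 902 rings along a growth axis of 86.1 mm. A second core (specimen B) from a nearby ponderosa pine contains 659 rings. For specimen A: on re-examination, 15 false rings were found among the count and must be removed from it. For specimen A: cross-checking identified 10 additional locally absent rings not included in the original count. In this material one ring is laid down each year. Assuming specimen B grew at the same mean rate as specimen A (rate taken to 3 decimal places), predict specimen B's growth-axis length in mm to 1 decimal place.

Specimen A: correcting the raw count gives 902 − 15 + 10 = 897 true rings.
A: 86.1 mm over 897 years gives 86.1 / 897 ≈ 0.096 mm/year.
Length of B = 0.096 × 659 = 63.3 mm.

63.3 mm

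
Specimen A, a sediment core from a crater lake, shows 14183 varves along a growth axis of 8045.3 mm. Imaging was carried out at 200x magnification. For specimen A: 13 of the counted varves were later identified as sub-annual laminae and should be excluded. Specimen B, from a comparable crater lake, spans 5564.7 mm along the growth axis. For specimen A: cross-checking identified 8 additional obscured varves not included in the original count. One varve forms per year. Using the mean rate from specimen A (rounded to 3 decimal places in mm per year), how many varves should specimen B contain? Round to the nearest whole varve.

Specimen A: correcting the raw count gives 14183 − 13 + 8 = 14178 true varves.
A: Mean rate = 8045.3 mm / 14178 years ≈ 0.567 mm per year.
For B, 5564.7 / 0.567 = 9814.29 years ≈ 9814 varves.

9814 varves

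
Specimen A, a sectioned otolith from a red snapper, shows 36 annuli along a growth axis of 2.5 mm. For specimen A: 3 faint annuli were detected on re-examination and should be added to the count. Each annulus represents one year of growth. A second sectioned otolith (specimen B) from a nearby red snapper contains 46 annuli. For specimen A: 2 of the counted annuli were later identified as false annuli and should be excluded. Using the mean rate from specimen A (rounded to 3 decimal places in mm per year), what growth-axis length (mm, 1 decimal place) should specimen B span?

Specimen A: after corrections the count is 36 − 2 + 3 = 37 annuli.
A: Extension rate ≈ 2.5 / 37 = 0.068 mm per year.
B's length ≈ 0.068 × 46 = 3.1 mm.

3.1 mm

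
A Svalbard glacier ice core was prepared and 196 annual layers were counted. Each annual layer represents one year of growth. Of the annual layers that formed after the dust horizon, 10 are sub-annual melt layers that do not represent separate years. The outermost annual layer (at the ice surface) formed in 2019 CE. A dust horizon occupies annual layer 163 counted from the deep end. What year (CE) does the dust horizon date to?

1996 CE

The dust horizon sits at annual layer 163 from the deep end, so 196 − 163 = 33 annual layers formed after it.
33 − 10 false = 23 true annual layers after the dust horizon.
The annual layer at the ice surface is 2019 CE, so the dust horizon dates to 2019 − 23 = 1996 CE.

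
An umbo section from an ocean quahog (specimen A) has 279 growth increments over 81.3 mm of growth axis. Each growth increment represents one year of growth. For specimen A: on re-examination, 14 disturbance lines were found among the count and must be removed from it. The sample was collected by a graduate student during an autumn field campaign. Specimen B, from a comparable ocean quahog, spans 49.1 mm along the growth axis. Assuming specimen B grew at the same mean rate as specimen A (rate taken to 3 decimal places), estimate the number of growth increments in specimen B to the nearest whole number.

Specimen A: correcting the raw count gives 279 − 14 = 265 true growth increments.
A: Mean rate = 81.3 mm / 265 years ≈ 0.307 mm/year.
Specimen B: 49.1 mm / 0.307 mm per year = 159.93 years ≈ 160 growth increments.

160 growth increments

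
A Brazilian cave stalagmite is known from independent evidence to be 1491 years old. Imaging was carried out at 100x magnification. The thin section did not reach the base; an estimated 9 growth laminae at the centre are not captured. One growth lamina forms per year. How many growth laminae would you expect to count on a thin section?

1482 growth laminae

One growth lamina per year gives 1491 growth laminae over 1491 years.
Less the 9 uncaptured growth laminae: 1491 − 9 = 1482.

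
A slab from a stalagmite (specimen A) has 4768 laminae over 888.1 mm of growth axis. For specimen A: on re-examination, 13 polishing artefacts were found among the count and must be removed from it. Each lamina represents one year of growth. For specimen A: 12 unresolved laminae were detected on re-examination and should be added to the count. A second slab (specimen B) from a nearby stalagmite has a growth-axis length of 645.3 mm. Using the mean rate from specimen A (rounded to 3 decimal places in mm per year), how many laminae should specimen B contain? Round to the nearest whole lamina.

Specimen A: true lamina count = 4768 − 13 + 12 = 4767.
A: 888.1 mm over 4767 years gives 888.1 / 4767 ≈ 0.186 mm/yr.
For B, 645.3 / 0.186 = 3469.35 years ≈ 3469 laminae.

3469 laminae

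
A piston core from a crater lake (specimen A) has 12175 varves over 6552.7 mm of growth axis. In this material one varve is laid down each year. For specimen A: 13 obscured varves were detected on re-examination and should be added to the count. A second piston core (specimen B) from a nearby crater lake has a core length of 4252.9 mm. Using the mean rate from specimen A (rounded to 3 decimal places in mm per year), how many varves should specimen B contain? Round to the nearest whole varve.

7905 varves

Specimen A: true varve count = 12175 + 13 = 12188.
A: 6552.7 mm over 12188 years gives 6552.7 / 12188 ≈ 0.538 mm per year.
Specimen B: 4252.9 mm / 0.538 mm per year = 7905.02 years ≈ 7905 varves.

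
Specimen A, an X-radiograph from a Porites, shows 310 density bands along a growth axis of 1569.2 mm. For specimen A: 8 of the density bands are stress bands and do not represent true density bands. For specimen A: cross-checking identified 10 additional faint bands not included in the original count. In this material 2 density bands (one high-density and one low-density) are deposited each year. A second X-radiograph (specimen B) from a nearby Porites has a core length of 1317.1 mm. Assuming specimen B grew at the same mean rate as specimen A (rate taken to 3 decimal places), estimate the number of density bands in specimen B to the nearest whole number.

262 density bands

Specimen A: after corrections the count is 310 − 8 + 10 = 312 density bands.
Specimen A: dividing by 2 density bands per year: 312 / 2 = 156 years.
A: Mean rate = 1569.2 mm / 156 years ≈ 10.059 mm/yr.
B spans 1317.1 / 10.059 = 130.94 years; at 2 density bands per year that is 130.94 × 2 ≈ 262 density bands.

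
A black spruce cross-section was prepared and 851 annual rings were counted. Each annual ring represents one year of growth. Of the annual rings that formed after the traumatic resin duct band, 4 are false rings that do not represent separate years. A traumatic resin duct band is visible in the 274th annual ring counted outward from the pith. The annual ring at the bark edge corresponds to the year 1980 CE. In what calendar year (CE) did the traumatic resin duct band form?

Between annual ring 274 and the bark edge there are 851 − 274 = 577 annual rings.
577 − 4 false = 573 true annual rings after the traumatic resin duct band.
1980 − 573 = 1407 CE.

1407 CE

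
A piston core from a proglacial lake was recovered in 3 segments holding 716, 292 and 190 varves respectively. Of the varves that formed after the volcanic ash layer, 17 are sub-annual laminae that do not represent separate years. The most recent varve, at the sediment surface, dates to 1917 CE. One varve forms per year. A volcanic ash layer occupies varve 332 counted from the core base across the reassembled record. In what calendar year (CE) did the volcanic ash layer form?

Total varves = 716 + 292 + 190 = 1198.
1198 − 332 = 866 varves lie beyond the volcanic ash layer toward the sediment surface.
866 − 17 false = 849 true varves after the volcanic ash layer.
The varve at the sediment surface is 1917 CE, so the volcanic ash layer dates to 1917 − 849 = 1068 CE.

1068 CE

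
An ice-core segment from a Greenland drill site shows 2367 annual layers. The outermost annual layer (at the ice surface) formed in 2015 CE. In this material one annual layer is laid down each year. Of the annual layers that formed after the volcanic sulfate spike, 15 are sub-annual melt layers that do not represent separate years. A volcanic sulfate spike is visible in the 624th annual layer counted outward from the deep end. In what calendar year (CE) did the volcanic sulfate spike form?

287 CE

The volcanic sulfate spike sits at annual layer 624 from the deep end, so 2367 − 624 = 1743 annual layers formed after it.
Excluding 15 false annual layers: 1743 − 15 = 1728.
2015 − 1728 = 287 CE.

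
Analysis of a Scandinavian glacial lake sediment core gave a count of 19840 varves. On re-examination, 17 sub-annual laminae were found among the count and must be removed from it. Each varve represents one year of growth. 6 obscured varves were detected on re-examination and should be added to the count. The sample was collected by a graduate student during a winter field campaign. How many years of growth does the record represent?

True varve count = 19840 − 17 + 6 = 19829.
With a one-to-one varve periodicity this is 19829 years.

19829 years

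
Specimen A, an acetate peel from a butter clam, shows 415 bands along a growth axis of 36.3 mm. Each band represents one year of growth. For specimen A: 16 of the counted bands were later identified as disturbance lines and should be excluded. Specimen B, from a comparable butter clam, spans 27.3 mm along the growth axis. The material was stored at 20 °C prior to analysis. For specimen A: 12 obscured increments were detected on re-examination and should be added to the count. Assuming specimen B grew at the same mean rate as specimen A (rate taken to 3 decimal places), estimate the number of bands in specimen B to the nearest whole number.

Specimen A: adjusted count: 415 − 16 + 12 = 411 bands.
A: Extension rate ≈ 36.3 / 411 = 0.088 mm per year.
Specimen B: 27.3 mm / 0.088 mm per year = 310.23 years ≈ 310 bands.

310 bands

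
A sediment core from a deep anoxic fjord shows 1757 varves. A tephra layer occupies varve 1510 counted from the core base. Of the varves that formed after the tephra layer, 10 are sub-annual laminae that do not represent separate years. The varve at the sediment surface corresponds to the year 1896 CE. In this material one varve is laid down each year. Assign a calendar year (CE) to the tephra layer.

1659 CE

1757 − 1510 = 247 varves lie beyond the tephra layer toward the sediment surface.
Removing the 10 false varves leaves 247 − 10 = 237 true varves beyond the tephra layer.
Counting back 237 years from 1896 CE places the tephra layer in 1896 − 237 = 1659 CE.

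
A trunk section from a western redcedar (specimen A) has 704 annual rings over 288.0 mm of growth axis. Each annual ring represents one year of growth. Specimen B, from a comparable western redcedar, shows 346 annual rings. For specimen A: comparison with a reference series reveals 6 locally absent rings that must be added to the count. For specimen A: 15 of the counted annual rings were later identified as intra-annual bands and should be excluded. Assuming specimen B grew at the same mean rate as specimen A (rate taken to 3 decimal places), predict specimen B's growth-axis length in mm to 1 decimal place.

Specimen A: correcting the raw count gives 704 − 15 + 6 = 695 true annual rings.
A: Extension rate ≈ 288.0 / 695 = 0.414 mm per year.
Length of B = 0.414 × 346 = 143.2 mm.

143.2 mm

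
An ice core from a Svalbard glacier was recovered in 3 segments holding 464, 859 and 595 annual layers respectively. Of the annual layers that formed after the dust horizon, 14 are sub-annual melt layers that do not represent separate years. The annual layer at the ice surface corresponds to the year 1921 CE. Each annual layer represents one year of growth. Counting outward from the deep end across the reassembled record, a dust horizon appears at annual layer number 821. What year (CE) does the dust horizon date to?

838 CE

Total annual layers = 464 + 859 + 595 = 1918.
The dust horizon sits at annual layer 821 from the deep end, so 1918 − 821 = 1097 annual layers formed after it.
Removing the 14 false annual layers leaves 1097 − 14 = 1083 true annual layers beyond the dust horizon.
Counting back 1083 years from 1921 CE places the dust horizon in 1921 − 1083 = 838 CE.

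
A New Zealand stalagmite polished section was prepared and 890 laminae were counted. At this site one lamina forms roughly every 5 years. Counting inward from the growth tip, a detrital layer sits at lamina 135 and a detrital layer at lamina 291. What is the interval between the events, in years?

Separation: 291 − 135 = 156 laminae.
At 5 years per lamina, 156 × 5 = 780 years.

780 yr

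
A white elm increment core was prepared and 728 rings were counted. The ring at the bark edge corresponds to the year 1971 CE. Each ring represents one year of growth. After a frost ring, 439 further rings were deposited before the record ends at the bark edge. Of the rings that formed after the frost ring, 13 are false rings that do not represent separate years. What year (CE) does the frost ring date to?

439 rings formed after the frost ring.
Removing the 13 false rings leaves 439 − 13 = 426 true rings beyond the frost ring.
Counting back 426 years from 1971 CE places the frost ring in 1971 − 426 = 1545 CE.

1545 CE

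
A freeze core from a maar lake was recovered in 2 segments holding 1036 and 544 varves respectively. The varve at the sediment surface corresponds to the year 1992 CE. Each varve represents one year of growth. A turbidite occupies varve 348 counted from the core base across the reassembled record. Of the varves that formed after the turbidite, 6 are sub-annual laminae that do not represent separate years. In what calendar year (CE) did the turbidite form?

Total varves = 1036 + 544 = 1580.
The turbidite sits at varve 348 from the core base, so 1580 − 348 = 1232 varves formed after it.
Excluding 6 false varves: 1232 − 6 = 1226.
The varve at the sediment surface is 1992 CE, so the turbidite dates to 1992 − 1226 = 766 CE.

766 CE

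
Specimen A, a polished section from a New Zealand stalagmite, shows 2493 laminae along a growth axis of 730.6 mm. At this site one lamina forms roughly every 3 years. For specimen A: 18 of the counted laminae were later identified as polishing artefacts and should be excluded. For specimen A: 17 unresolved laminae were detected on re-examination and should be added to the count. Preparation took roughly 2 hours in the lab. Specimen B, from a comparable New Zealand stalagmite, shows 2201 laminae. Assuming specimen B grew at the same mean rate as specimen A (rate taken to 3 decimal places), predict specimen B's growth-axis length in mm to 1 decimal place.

Specimen A: correcting the raw count gives 2493 − 18 + 17 = 2492 true laminae.
Specimen A: multiplying by 3 years per lamina: 2492 × 3 = 7476 years.
A: Extension rate ≈ 730.6 / 7476 = 0.098 mm per year.
Specimen B: at 3 years per lamina, 2201 × 3 = 6603 years. Length of B = 0.098 × 6603 = 647.1 mm.

647.1 mm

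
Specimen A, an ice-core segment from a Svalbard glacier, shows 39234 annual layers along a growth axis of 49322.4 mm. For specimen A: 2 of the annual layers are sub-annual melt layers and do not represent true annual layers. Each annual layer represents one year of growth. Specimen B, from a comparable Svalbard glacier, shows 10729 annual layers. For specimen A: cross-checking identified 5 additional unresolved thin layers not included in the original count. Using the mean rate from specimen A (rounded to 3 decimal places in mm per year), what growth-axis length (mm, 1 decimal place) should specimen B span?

Specimen A: true annual layer count = 39234 − 2 + 5 = 39237.
A: Mean rate = 49322.4 mm / 39237 years ≈ 1.257 mm/year.
B's length ≈ 1.257 × 10729 = 13486.4 mm.

13486.4 mm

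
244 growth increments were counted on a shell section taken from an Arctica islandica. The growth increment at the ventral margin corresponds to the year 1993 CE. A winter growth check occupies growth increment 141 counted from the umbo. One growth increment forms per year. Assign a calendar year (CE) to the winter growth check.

Between growth increment 141 and the ventral margin there are 244 − 141 = 103 growth increments.
The growth increment at the ventral margin is 1993 CE, so the winter growth check dates to 1993 − 103 = 1890 CE.

1890 CE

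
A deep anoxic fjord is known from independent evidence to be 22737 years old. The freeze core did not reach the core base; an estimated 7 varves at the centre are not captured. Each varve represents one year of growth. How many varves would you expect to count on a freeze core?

Expected varves over 22737 years: 22737.
Subtracting the 7 varves not captured gives 22737 − 7 = 22730 varves in the record.

22730 varves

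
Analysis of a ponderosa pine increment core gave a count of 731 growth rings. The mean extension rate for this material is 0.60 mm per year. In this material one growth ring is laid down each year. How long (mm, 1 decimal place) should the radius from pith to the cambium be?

731 years of growth are recorded.
Length ≈ 0.60 × 731 = 438.6 mm.

438.6 mm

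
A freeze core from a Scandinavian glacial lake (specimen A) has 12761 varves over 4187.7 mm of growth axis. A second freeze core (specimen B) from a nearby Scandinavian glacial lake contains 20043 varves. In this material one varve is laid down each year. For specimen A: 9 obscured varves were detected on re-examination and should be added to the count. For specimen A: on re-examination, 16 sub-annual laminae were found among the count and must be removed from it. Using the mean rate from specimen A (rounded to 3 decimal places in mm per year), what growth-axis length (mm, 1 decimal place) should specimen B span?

6574.1 mm

Specimen A: correcting the raw count gives 12761 − 16 + 9 = 12754 true varves.
A: Extension rate ≈ 4187.7 / 12754 = 0.328 mm per year.
Length of B = 0.328 × 20043 = 6574.1 mm.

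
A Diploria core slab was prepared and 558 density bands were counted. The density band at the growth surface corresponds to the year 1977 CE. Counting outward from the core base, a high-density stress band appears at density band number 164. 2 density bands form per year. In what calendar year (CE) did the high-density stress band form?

The high-density stress band sits at density band 164 from the core base, so 558 − 164 = 394 density bands formed after it.
With 2 density bands per year, 394 / 2 = 197 years.
Counting back 197 years from 1977 CE places the high-density stress band in 1977 − 197 = 1780 CE.

1780 CE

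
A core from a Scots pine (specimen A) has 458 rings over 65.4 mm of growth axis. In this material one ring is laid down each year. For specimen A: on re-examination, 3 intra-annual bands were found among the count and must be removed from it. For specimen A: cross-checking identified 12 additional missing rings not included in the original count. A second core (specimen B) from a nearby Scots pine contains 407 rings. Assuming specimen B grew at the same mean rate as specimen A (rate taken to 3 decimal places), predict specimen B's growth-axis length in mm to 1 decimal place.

57.0 mm

Specimen A: correcting the raw count gives 458 − 3 + 12 = 467 true rings.
A: Extension rate ≈ 65.4 / 467 = 0.140 mm/year.
Length of B = 0.140 × 407 = 57.0 mm.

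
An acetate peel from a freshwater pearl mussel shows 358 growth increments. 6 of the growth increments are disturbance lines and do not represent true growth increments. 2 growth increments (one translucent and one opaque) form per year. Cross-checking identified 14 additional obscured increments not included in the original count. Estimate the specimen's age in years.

Correcting the raw count gives 358 − 6 + 14 = 366 true growth increments.
With 2 growth increments per year, 366 / 2 = 183 years.

183 years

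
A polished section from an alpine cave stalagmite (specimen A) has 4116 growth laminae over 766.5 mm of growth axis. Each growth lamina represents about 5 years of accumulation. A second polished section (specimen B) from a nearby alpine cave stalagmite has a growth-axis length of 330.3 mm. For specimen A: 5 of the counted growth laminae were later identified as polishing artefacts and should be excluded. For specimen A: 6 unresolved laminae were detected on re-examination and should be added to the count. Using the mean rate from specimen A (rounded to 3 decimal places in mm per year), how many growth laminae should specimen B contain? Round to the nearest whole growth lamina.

Specimen A: adjusted count: 4116 − 5 + 6 = 4117 growth laminae.
Specimen A: at 5 years per growth lamina, 4117 × 5 = 20585 years.
A: Extension rate ≈ 766.5 / 20585 = 0.037 mm per year.
B spans 330.3 / 0.037 = 8927.03 years; at 5 years per growth lamina that is 8927.03 / 5 ≈ 1785 growth laminae.

1785 growth laminae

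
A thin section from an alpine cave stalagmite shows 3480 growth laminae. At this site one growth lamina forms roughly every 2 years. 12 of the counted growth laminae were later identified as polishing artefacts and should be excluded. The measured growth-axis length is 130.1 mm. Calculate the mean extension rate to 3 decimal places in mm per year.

0.019 mm per year

After corrections the count is 3480 − 12 = 3468 growth laminae.
3468 growth laminae at 2 years each span 3468 × 2 = 6936 years.
Extension rate ≈ 130.1 / 6936 = 0.019 mm per year.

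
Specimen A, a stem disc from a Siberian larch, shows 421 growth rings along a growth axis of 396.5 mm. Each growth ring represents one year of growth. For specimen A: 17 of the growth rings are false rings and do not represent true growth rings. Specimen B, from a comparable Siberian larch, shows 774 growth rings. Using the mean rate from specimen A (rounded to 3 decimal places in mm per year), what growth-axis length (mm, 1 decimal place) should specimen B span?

Specimen A: adjusted count: 421 − 17 = 404 growth rings.
A: Extension rate ≈ 396.5 / 404 = 0.981 mm/yr.
For B, 0.981 mm/year × 774 years = 759.3 mm.

759.3 mm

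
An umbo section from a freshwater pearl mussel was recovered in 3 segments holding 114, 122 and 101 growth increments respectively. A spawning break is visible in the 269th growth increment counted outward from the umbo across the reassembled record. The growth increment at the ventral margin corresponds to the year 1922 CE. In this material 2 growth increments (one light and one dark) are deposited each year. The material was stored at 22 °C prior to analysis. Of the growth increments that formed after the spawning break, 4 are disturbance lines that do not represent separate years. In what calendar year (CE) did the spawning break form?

1890 CE

Total growth increments = 114 + 122 + 101 = 337.
The spawning break sits at growth increment 269 from the umbo, so 337 − 269 = 68 growth increments formed after it.
68 − 4 false = 64 true growth increments after the spawning break.
Dividing by 2 growth increments per year: 64 / 2 = 32 years.
1922 − 32 = 1890 CE.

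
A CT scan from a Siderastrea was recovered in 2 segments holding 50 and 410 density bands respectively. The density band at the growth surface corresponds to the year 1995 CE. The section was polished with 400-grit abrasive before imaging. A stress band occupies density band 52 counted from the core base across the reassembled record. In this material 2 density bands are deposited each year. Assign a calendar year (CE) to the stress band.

1791 CE

Total density bands = 50 + 410 = 460.
The stress band sits at density band 52 from the core base, so 460 − 52 = 408 density bands formed after it.
408 density bands at 2 per year is 408 / 2 = 204 years.
1995 − 204 = 1791 CE.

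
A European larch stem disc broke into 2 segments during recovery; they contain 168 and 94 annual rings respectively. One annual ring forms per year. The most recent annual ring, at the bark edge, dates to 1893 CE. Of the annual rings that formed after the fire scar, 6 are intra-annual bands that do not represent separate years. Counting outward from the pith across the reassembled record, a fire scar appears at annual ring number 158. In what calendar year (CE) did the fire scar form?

1795 CE

Total annual rings = 168 + 94 = 262.
262 − 158 = 104 annual rings lie beyond the fire scar toward the bark edge.
104 − 6 false = 98 true annual rings after the fire scar.
1893 − 98 = 1795 CE.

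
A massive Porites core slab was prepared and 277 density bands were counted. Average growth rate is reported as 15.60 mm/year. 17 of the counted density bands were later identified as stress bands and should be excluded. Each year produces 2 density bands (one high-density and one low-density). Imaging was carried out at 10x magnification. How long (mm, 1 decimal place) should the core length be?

True density band count = 277 − 17 = 260.
Dividing by 2 density bands per year: 260 / 2 = 130 years.
Length ≈ 15.60 × 130 = 2028.0 mm.

2028.0 mm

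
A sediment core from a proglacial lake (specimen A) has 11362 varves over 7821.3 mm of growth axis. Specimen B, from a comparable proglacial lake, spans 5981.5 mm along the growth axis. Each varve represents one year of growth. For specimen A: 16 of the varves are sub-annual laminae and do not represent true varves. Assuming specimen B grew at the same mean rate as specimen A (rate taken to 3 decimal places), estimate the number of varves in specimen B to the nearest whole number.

Specimen A: true varve count = 11362 − 16 = 11346.
A: Mean rate = 7821.3 mm / 11346 years ≈ 0.689 mm per year.
Specimen B: 5981.5 mm / 0.689 mm per year = 8681.42 years ≈ 8681 varves.

8681 varves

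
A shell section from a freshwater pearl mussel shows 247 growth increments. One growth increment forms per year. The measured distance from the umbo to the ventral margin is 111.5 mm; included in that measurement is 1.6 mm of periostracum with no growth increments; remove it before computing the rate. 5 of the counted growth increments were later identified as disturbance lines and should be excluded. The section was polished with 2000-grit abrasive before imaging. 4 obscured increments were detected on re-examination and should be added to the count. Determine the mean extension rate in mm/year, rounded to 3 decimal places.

After corrections the count is 247 − 5 + 4 = 246 growth increments.
Removing the 1.6 mm offcut leaves 111.5 − 1.6 = 109.9 mm.
109.9 mm over 246 years gives 109.9 / 246 ≈ 0.447 mm/year.

0.447 mm/year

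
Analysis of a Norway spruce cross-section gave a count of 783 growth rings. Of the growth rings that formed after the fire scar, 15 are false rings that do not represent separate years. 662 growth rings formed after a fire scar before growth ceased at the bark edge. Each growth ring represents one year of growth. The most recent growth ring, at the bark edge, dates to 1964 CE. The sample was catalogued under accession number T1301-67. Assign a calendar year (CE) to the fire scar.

1317 CE

662 growth rings post-date the fire scar.
Removing the 15 false growth rings leaves 662 − 15 = 647 true growth rings beyond the fire scar.
Counting back 647 years from 1964 CE places the fire scar in 1964 − 647 = 1317 CE.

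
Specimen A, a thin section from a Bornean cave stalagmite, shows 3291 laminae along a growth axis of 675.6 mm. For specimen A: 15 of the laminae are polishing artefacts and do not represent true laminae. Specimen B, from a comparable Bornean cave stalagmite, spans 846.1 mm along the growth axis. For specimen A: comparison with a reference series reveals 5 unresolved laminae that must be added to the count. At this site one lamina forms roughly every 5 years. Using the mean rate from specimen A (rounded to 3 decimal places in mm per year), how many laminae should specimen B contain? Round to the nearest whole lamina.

Specimen A: correcting the raw count gives 3291 − 15 + 5 = 3281 true laminae.
Specimen A: 3281 laminae at 5 years each span 3281 × 5 = 16405 years.
A: Mean rate = 675.6 mm / 16405 years ≈ 0.041 mm/year.
For B, 846.1 / 0.041 = 20636.59 years; at 5 years per lamina that is 20636.59 / 5 ≈ 4127 laminae.

4127 laminae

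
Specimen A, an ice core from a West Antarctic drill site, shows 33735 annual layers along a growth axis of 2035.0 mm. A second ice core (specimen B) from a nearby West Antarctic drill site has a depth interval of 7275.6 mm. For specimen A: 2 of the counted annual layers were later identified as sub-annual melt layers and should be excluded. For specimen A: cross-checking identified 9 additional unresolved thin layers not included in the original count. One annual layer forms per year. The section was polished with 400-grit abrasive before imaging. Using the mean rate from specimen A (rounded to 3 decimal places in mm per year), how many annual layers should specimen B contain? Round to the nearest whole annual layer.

121260 annual layers

Specimen A: adjusted count: 33735 − 2 + 9 = 33742 annual layers.
A: Mean rate = 2035.0 mm / 33742 years ≈ 0.060 mm per year.
For B, 7275.6 / 0.060 = 121260.00 years ≈ 121260 annual layers.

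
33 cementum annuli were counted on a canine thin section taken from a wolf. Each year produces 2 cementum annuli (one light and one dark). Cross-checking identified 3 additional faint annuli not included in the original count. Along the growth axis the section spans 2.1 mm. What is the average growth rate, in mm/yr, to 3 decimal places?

0.117 mm/yr

Correcting the raw count gives 33 + 3 = 36 true cementum annuli.
Dividing by 2 cementum annuli per year: 36 / 2 = 18 years.
Extension rate ≈ 2.1 / 18 = 0.117 mm/yr.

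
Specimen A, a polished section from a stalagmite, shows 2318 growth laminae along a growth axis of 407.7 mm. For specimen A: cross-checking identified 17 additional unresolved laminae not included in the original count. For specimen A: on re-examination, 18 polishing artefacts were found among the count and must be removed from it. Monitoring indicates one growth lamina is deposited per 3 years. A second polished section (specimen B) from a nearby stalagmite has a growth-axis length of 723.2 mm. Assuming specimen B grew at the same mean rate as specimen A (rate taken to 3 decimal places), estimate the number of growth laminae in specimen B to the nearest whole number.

4086 growth laminae

Specimen A: adjusted count: 2318 − 18 + 17 = 2317 growth laminae.
Specimen A: at 3 years per growth lamina, 2317 × 3 = 6951 years.
A: 407.7 mm over 6951 years gives 407.7 / 6951 ≈ 0.059 mm per year.
For B, 723.2 / 0.059 = 12257.63 years; at 3 years per growth lamina that is 12257.63 / 3 ≈ 4086 growth laminae.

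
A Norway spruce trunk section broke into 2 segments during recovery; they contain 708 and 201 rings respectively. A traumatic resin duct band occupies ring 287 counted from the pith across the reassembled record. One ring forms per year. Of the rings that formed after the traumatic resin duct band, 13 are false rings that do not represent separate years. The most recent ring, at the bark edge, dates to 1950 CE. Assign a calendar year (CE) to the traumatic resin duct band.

1341 CE

Total rings = 708 + 201 = 909.
Between ring 287 and the bark edge there are 909 − 287 = 622 rings.
Excluding 13 false rings: 622 − 13 = 609.
1950 − 609 = 1341 CE.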